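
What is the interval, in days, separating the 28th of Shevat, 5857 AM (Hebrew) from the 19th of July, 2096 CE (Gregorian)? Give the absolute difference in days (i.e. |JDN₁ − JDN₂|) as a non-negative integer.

First date → JDN 2487015; second date → JDN 2486809.
The interval is |2487015 − 2486809| = 206 days.

206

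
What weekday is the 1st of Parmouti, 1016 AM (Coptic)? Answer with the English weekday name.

Sunday

In the proleptic Gregorian calendar this is 4 April 1300 (JDN 2195969).
2195969 ≡ 6 (mod 7); counting from Monday = 0 gives Sunday.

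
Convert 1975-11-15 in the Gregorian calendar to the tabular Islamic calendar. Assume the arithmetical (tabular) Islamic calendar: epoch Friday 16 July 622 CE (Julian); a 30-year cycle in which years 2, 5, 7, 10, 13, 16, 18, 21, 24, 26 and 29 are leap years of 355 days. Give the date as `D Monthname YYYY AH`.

Julian Day Number of the source date = 2442732.
Converting JDN 2442732 to the tabular Islamic calendar gives 11 Dhu al-Qa'dah 1395 AH.

11 Dhu al-Qa'dah 1395 AH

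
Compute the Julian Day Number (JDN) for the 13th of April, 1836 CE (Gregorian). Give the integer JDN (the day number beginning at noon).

2391748

JDN 2451545 is 1 January 2000 CE (Gregorian); the target day is −59797 days from there, so JDN = 2391748.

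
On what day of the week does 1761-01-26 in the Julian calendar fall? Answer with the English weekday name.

Equivalently 6 February 1761 Gregorian, JDN 2364289.
JDN 2364289 mod 7 = 4, and JDN 0 was a Monday, so this is a Friday.

Friday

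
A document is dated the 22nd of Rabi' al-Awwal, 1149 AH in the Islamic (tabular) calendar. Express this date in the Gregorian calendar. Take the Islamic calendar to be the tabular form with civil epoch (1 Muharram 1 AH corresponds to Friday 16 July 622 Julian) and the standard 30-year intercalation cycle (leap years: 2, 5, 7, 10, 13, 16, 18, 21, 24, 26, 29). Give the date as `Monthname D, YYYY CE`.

Julian Day Number of the source date = 2355333.
Converting JDN 2355333 to the Gregorian calendar gives 31 July 1736 CE.

July 31, 1736 CE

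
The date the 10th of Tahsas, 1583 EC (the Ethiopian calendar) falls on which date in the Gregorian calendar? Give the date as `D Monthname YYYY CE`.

Both dates share Julian Day Number 2302145; in the Gregorian calendar that is 16 December 1590 CE.

16 December 1590 CE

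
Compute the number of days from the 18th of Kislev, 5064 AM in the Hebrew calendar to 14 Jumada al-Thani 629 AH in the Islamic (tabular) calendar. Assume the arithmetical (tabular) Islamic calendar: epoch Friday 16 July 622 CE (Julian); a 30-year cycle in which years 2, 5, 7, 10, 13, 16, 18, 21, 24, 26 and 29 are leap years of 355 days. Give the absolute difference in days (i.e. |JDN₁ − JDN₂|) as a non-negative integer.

26167

JDN of the first date = 2197310.
JDN of the second date = 2171143.
|2171143 − 2197310| = 26167.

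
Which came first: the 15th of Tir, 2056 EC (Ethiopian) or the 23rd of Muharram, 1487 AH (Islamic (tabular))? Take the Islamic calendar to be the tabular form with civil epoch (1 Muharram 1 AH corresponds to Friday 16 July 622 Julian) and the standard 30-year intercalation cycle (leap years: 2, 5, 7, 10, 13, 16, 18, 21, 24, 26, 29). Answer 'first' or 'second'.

Converting both to JDN: 2474944 vs 2475051; the smaller is the first.

first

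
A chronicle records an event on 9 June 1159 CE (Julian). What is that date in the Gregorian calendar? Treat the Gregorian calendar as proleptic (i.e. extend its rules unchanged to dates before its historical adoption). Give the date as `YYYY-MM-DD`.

The Julian–Gregorian offset here is 7 days (Julian trailing).
9 June 1159 Julian + 7 days → 16 June 1159 Gregorian.

1159-06-16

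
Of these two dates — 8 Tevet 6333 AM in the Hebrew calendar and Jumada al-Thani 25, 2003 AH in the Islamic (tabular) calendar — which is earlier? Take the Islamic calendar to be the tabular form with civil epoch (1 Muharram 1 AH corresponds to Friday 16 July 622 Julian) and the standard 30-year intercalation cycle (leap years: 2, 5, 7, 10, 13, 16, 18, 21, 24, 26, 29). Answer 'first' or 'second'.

First date → JDN 2660812; second date → JDN 2658054.
JDN 2658054 < JDN 2660812, so the second date is earlier.

second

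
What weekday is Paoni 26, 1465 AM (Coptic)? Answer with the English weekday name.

This is JDN 2360051 (1 July 1749 Gregorian).
2360051 ≡ 1 (mod 7); counting from Monday = 0 gives Tuesday.

Tuesday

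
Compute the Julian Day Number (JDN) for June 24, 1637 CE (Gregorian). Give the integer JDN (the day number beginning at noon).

2319137

JDN 2299161 is 15 October 1582 CE (Gregorian); the target day is +19976 days from there, so JDN = 2319137.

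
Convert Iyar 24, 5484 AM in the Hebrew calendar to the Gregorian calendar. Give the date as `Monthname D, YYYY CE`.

Both dates share Julian Day Number 2350875; in the Gregorian calendar that is 17 May 1724 CE.

May 17, 1724 CE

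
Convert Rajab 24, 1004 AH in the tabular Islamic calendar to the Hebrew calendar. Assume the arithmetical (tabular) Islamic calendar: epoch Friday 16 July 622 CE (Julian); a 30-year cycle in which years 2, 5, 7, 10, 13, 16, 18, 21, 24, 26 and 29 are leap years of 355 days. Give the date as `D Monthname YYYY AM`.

24 Adar II 5356 AM

Both dates share Julian Day Number 2304070; in the Hebrew calendar that is 24 Adar II 5356 AM.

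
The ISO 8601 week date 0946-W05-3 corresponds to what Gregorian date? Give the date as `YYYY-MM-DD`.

ISO week 1 of 946 is the week containing the first Thursday of 946.
Week 5, day 3 (Wednesday) lands on 0946-02-02.

0946-02-02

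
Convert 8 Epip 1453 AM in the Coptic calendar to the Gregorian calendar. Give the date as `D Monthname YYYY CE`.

Both dates share Julian Day Number 2355680; in the Gregorian calendar that is 13 July 1737 CE.

13 July 1737 CE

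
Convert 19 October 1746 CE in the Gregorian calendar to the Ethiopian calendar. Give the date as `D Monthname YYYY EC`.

Julian Day Number of the source date = 2359065.
Converting JDN 2359065 to the Ethiopian calendar gives 11 Tikimt 1739 EC.

11 Tikimt 1739 EC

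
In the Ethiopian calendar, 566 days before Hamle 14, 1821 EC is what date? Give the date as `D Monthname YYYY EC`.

JDN of Hamle 14, 1821 EC = 2389289.
2389289 − 566 = 2388723.
JDN 2388723 in the Ethiopian calendar is 23 Tahsas 1820 EC.

23 Tahsas 1820 EC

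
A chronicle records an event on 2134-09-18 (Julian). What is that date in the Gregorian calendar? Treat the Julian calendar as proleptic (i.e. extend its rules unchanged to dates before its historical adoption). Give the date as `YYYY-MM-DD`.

2134-10-02

For dates in this range the Gregorian date is 14 days ahead of the Julian.
18 September 2134 Julian + 14 days → 2 October 2134 Gregorian.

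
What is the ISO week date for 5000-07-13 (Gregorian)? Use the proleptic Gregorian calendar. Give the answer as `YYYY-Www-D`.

5000-W28-7

The weekday is Sunday (ISO weekday 7).
That Sunday belongs to ISO week 28 of ISO year 5000.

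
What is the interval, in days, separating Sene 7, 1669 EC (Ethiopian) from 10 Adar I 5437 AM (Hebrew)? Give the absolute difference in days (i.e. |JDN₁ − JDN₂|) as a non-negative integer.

119

JDN of the first date = 2333734.
JDN of the second date = 2333615.
|2333615 − 2333734| = 119.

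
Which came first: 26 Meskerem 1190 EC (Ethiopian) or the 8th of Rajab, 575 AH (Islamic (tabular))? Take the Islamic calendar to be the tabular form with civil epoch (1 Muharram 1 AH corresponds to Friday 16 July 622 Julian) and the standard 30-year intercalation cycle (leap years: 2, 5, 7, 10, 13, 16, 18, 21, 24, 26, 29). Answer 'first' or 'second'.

The two dates have Julian Day Numbers 2158528 and 2152030 respectively.
Since 2152030 < 2158528, the second date comes first.

second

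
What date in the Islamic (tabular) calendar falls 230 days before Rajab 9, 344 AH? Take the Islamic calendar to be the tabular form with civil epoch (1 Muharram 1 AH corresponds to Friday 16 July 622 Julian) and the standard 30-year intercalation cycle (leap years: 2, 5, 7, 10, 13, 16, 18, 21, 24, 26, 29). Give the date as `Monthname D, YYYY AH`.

The starting date is JDN 2070173; 2070173 − 230 = 2069943.
JDN 2069943 corresponds to Dhu al-Qa'dah 16, 343 AH.

Dhu al-Qa'dah 16, 343 AH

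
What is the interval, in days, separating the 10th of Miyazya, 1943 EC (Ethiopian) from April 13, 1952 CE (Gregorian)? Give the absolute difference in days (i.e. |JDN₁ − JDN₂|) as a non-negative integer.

First date → JDN 2433755; second date → JDN 2434116.
The interval is |2433755 − 2434116| = 361 days.

361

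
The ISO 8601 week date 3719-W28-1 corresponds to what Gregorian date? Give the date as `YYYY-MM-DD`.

ISO week 1 of 3719 is the week containing the first Thursday of 3719.
Week 28, day 1 (Monday) lands on 3719-07-10.

3719-07-10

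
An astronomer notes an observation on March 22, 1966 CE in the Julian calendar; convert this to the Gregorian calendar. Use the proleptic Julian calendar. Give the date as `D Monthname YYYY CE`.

4 April 1966 CE

For dates in this range the Gregorian date is 13 days ahead of the Julian.
22 March 1966 Julian + 13 days → 4 April 1966 Gregorian.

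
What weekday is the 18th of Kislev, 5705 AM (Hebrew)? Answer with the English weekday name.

Monday

This is JDN 2431429 (4 December 1944 Gregorian).
2431429 ≡ 0 (mod 7); counting from Monday = 0 gives Monday.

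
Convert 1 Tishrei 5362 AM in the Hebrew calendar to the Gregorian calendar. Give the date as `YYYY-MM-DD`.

1601-09-27

Both dates share Julian Day Number 2306083; in the Gregorian calendar that is 27 September 1601 CE.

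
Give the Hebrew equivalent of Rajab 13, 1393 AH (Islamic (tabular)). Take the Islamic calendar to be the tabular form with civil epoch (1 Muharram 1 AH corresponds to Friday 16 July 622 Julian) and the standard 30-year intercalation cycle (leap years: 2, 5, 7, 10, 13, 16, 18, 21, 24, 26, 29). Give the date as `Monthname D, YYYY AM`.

Julian Day Number of the source date = 2441907.
Converting JDN 2441907 to the Hebrew calendar gives 14 Av 5733 AM.

Av 14, 5733 AM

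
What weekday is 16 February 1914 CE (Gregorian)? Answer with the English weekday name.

2420180 ≡ 0 (mod 7); counting from Monday = 0 gives Monday.

Monday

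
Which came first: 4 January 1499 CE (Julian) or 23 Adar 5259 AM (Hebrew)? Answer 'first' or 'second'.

first

Converting both to JDN: 2268571 vs 2268631; the smaller is the first.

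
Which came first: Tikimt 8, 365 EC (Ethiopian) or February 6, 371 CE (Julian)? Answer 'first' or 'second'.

Converting both to JDN: 1857209 vs 1856602; the smaller is the second.

second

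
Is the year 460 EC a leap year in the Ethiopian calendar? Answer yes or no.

460 mod 4 = 0; in the Ethiopian calendar a year is leap when year mod 4 = 3, so it is a common year.

no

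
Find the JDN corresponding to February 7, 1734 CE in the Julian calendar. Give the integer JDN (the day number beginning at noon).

2354439

Equivalently 18 February 1734 (Gregorian).
JDN 2299161 is 15 October 1582 CE (Gregorian); the target day is +55278 days from there, so JDN = 2354439.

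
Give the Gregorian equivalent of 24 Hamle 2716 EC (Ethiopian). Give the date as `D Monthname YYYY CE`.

Julian Day Number of the source date = 2716198.
Converting JDN 2716198 to the Gregorian calendar gives 6 August 2724 CE.

6 August 2724 CE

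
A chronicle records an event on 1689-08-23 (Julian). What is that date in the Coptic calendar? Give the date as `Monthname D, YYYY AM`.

Mesori 30, 1405 AM

Julian Day Number of the source date = 2338200.
Converting JDN 2338200 to the Coptic calendar gives 30 Mesori 1405 AM.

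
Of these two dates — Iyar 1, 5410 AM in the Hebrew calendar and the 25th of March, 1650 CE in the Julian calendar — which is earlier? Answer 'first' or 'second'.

First date → JDN 2323832; second date → JDN 2323804.
JDN 2323804 < JDN 2323832, so the second date is earlier.

second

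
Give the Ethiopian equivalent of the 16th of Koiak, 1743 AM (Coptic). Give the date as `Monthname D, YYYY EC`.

The source date corresponds to 25 December 2026 in the Gregorian calendar (JDN 2461400).
That day falls on 16 Tahsas 2019 EC in the Ethiopian calendar.

Tahsas 16, 2019 EC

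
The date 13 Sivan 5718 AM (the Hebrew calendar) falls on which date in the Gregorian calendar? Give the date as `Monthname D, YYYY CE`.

June 1, 1958 CE

Both dates share Julian Day Number 2436356; in the Gregorian calendar that is 1 June 1958 CE.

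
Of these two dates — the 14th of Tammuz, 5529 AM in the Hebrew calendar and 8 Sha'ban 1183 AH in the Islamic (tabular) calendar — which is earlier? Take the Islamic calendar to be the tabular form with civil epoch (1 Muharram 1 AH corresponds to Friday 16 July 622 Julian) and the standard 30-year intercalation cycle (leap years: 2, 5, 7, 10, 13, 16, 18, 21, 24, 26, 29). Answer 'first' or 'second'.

Converting both to JDN: 2367374 vs 2367515; the smaller is the first.

first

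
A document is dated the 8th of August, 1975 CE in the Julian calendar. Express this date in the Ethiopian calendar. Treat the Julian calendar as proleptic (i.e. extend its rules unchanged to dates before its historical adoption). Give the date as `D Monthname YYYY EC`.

15 Nehase 1967 EC

Both dates share Julian Day Number 2442646; in the Ethiopian calendar that is 15 Nehase 1967 EC.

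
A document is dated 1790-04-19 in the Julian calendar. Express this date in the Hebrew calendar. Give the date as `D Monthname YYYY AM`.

Julian Day Number of the source date = 2374964.
Converting JDN 2374964 to the Hebrew calendar gives 16 Iyar 5550 AM.

16 Iyar 5550 AM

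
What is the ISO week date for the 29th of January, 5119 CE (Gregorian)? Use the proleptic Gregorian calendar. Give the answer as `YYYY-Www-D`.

5119-W05-3

The weekday is Wednesday (ISO weekday 3).
That Wednesday belongs to ISO week 5 of ISO year 5119.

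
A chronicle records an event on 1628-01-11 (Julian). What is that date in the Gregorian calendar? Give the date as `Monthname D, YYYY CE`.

January 21, 1628 CE

At this point the Julian calendar is 10 days behind the Gregorian.
11 January 1628 Julian + 10 days → 21 January 1628 Gregorian.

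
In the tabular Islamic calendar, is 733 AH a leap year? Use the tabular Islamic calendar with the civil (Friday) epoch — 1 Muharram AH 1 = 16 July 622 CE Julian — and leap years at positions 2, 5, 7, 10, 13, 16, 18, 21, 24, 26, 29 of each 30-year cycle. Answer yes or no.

Year 733 AH is year 13 of its 30-year cycle; leap positions are 2, 5, 7, 10, 13, 16, 18, 21, 24, 26, 29, so it is a leap year (355 days).

yes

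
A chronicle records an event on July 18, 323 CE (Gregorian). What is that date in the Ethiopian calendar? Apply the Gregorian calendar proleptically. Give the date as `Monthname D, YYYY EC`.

Hamle 23, 315 EC

Both dates share Julian Day Number 1839231; in the Ethiopian calendar that is 23 Hamle 315 EC.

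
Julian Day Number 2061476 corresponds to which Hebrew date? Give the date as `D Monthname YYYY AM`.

25 Tevet 4692 AM

JDN 2061476 is 11 January 932 in the proleptic Gregorian calendar.
In the Hebrew calendar that day is 25 Tevet 4692 AM.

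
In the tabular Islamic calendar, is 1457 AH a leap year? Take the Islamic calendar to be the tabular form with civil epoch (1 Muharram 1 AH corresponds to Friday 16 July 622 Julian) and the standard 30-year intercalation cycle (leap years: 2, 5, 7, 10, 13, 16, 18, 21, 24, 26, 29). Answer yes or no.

Year 1457 AH is year 17 of its 30-year cycle; leap positions are 2, 5, 7, 10, 13, 16, 18, 21, 24, 26, 29, so it is a common year (354 days).

no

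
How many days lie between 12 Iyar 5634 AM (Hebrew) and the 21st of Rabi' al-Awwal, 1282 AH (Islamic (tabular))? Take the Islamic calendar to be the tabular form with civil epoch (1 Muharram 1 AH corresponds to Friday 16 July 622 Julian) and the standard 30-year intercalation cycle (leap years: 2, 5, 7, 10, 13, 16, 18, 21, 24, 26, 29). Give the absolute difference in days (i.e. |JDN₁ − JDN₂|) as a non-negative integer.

First date → JDN 2405643; second date → JDN 2402463.
The interval is |2405643 − 2402463| = 3180 days.

3180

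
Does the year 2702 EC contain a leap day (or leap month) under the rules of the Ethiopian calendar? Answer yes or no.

2702 mod 4 = 2; in the Ethiopian calendar a year is leap when year mod 4 = 3, so it is a common year.

no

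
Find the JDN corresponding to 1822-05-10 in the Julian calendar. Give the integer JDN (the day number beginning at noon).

2386673

In the Gregorian calendar the same day is 22 May 1822.
JDN 2400001 is 17 November 1858 CE (Gregorian), MJD 0; the target day is −13328 days from there, so JDN = 2386673.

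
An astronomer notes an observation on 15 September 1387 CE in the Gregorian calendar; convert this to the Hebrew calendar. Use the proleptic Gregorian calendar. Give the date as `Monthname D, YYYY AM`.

Both dates share Julian Day Number 2227909; in the Hebrew calendar that is 23 Elul 5147 AM.

Elul 23, 5147 AM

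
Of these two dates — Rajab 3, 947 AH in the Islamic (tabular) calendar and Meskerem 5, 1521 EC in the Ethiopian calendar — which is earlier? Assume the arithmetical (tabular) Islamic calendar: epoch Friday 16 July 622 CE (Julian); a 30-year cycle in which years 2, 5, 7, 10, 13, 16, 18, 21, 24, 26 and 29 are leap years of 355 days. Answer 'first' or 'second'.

The two dates have Julian Day Numbers 2283850 and 2279405 respectively.
Since 2279405 < 2283850, the second date comes first.

second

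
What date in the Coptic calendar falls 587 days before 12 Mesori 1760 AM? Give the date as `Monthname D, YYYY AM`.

Tobi 1, 1759 AM

Counting 587 days back from JDN 2467846 reaches JDN 2467259, which is Tobi 1, 1759 AM.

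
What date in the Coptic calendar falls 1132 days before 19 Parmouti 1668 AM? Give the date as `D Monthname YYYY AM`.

Counting 1132 days back from JDN 2434130 reaches JDN 2432998, which is 13 Paremhat 1665 AM.

13 Paremhat 1665 AM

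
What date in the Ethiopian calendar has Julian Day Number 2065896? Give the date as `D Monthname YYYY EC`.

17 Yekatit 936 EC

The proleptic Gregorian equivalent of JDN 2065896 is 17 February 944.
In the Ethiopian calendar that day is 17 Yekatit 936 EC.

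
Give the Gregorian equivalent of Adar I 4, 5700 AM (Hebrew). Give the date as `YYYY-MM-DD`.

1940-02-13

Julian Day Number of the source date = 2429673.
Converting JDN 2429673 to the Gregorian calendar gives 13 February 1940 CE.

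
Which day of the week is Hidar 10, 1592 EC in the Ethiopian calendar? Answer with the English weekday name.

This is JDN 2305403 (17 November 1599 Gregorian).
JDN 2305403 mod 7 = 2, and JDN 0 was a Monday, so this is a Wednesday.

Wednesday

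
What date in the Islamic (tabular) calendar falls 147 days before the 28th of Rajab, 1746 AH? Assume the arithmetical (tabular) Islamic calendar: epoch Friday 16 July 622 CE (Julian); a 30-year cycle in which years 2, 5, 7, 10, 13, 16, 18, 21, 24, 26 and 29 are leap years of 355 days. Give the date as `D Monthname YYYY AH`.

28 Safar 1746 AH

Counting 147 days back from JDN 2567014 reaches JDN 2566867, which is 28 Safar 1746 AH.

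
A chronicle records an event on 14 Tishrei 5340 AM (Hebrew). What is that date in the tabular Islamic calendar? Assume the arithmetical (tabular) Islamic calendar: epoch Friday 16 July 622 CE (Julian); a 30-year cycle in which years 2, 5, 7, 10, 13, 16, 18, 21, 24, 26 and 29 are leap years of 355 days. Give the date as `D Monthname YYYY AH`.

12 Sha'ban 987 AH

Both dates share Julian Day Number 2298064; in the tabular Islamic calendar that is 12 Sha'ban 987 AH.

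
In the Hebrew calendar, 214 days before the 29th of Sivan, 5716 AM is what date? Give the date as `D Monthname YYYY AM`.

JDN of the 29th of Sivan, 5716 AM = 2435633.
2435633 − 214 = 2435419.
JDN 2435419 in the Hebrew calendar is 22 Cheshvan 5716 AM.

22 Cheshvan 5716 AM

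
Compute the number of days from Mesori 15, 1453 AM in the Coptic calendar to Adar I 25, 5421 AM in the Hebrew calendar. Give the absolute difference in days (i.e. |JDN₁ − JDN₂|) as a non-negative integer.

27934

JDN of the first date = 2355717.
JDN of the second date = 2327783.
|2327783 − 2355717| = 27934.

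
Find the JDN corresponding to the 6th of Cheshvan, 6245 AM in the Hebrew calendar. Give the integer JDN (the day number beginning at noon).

In the Gregorian calendar the same day is 26 October 2484.
JDN 2451545 is 1 January 2000 CE (Gregorian); the target day is +177077 days from there, so JDN = 2628622.

2628622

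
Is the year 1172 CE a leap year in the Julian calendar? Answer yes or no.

yes

1172 mod 4 = 0, so it is a leap year in the Julian calendar.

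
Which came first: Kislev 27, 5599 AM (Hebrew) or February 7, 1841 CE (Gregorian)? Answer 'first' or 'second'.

first

Converting both to JDN: 2392723 vs 2393509; the smaller is the first.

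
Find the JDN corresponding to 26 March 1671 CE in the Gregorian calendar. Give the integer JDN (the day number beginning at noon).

2331465

JDN 2299161 is 15 October 1582 CE (Gregorian); the target day is +32304 days from there, so JDN = 2331465.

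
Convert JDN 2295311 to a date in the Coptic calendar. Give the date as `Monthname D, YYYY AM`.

JDN 2295311 is 31 March 1572 in the proleptic Gregorian calendar.
In the Coptic calendar that day is Paremhat 25, 1288 AM.

Paremhat 25, 1288 AM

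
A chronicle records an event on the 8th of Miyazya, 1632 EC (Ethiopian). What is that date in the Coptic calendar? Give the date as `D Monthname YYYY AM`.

Julian Day Number of the source date = 2320161.
Converting JDN 2320161 to the Coptic calendar gives 8 Parmouti 1356 AM.

8 Parmouti 1356 AM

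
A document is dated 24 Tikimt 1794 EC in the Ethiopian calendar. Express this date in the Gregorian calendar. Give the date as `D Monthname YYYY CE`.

2 November 1801 CE

Julian Day Number of the source date = 2379167.
Converting JDN 2379167 to the Gregorian calendar gives 2 November 1801 CE.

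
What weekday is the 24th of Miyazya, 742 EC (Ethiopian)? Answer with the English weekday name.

In the proleptic Gregorian calendar this is 23 April 750 (JDN 1995104).
Since JDN mod 7 = 6 (0 = Monday), the day is Sunday.

Sunday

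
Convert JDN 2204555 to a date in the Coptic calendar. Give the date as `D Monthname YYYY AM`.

1 Paopi 1040 AM

JDN 2204555 is 7 October 1323 in the proleptic Gregorian calendar.
In the Coptic calendar that day is 1 Paopi 1040 AM.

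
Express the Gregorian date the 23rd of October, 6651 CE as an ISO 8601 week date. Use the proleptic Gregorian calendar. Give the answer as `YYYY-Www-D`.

6651-W43-4

The weekday is Thursday (ISO weekday 4).
That Thursday belongs to ISO week 43 of ISO year 6651.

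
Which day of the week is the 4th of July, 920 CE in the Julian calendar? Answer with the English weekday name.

Tuesday

This is JDN 2057273 (9 July 920 Gregorian).
2057273 ≡ 1 (mod 7); counting from Monday = 0 gives Tuesday.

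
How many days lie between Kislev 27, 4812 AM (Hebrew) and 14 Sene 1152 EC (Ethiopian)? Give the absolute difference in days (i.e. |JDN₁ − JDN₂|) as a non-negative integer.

39634

First date → JDN 2105273; second date → JDN 2144907.
The interval is |2105273 − 2144907| = 39634 days.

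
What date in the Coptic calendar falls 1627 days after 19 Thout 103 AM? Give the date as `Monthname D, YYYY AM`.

Paremhat 5, 107 AM

Counting 1627 days forward from JDN 1862303 reaches JDN 1863930, which is Paremhat 5, 107 AM.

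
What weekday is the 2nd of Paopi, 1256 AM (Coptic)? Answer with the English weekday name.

Equivalently 10 October 1539 Gregorian, JDN 2283450.
2283450 ≡ 1 (mod 7); counting from Monday = 0 gives Tuesday.

Tuesday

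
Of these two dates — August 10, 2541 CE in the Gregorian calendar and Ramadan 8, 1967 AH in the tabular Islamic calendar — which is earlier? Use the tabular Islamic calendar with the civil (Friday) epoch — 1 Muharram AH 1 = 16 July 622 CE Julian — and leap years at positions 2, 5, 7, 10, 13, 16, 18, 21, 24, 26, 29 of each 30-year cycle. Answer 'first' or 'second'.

First date → JDN 2649363; second date → JDN 2645368.
JDN 2645368 < JDN 2649363, so the second date is earlier.

second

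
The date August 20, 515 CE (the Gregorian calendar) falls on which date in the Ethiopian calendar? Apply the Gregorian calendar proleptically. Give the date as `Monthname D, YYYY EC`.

Nehase 25, 507 EC

Both dates share Julian Day Number 1909391; in the Ethiopian calendar that is 25 Nehase 507 EC.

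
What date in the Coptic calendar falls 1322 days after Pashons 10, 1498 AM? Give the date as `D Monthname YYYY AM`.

21 Koiak 1502 AM

JDN of Pashons 10, 1498 AM = 2372058.
2372058 + 1322 = 2373380.
JDN 2373380 in the Coptic calendar is 21 Koiak 1502 AM.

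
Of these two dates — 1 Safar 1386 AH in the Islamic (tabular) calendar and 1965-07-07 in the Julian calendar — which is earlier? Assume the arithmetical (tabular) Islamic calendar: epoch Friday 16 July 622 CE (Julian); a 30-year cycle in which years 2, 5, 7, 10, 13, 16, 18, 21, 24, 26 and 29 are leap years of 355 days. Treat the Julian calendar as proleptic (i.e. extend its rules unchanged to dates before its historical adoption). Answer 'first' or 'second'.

Converting both to JDN: 2439268 vs 2438962; the smaller is the second.

second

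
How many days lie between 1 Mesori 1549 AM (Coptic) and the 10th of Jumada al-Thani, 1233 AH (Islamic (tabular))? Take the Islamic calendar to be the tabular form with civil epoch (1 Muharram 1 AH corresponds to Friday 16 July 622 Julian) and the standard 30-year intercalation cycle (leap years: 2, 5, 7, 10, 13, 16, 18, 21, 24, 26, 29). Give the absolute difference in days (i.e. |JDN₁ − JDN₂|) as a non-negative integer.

First date → JDN 2390767; second date → JDN 2385177.
The interval is |2390767 − 2385177| = 5590 days.

5590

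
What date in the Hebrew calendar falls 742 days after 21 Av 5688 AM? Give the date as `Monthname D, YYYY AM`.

JDN of 21 Av 5688 AM = 2425466.
2425466 + 742 = 2426208.
JDN 2426208 in the Hebrew calendar is Av 25, 5690 AM.

Av 25, 5690 AM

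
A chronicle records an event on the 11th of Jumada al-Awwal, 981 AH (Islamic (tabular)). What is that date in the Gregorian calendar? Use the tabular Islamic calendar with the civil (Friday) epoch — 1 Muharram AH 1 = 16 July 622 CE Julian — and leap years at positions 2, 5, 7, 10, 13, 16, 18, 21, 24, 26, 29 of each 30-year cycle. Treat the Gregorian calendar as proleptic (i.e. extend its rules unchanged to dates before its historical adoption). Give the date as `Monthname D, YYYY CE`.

September 18, 1573 CE

Both dates share Julian Day Number 2295847; in the Gregorian calendar that is 18 September 1573 CE.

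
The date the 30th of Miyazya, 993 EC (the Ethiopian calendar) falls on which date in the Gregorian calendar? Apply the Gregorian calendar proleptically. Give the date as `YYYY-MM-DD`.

1001-05-01

Both dates share Julian Day Number 2086788; in the Gregorian calendar that is 1 May 1001 CE.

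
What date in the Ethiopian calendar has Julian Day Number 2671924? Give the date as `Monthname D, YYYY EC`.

Ginbot 6, 2595 EC

JDN 2671924 is 19 May 2603 in the Gregorian calendar.
In the Ethiopian calendar that day is Ginbot 6, 2595 EC.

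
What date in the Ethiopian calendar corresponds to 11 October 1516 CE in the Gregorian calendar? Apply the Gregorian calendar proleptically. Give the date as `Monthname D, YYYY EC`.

Tikimt 4, 1509 EC

Both dates share Julian Day Number 2275051; in the Ethiopian calendar that is 4 Tikimt 1509 EC.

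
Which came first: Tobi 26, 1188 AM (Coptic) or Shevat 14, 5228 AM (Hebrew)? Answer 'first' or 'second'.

The two dates have Julian Day Numbers 2258727 and 2257252 respectively.
Since 2257252 < 2258727, the second date comes first.

second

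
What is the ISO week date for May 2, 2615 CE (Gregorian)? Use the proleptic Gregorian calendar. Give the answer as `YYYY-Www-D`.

2615-W18-2

The weekday is Tuesday (ISO weekday 2).
That Tuesday belongs to ISO week 18 of ISO year 2615.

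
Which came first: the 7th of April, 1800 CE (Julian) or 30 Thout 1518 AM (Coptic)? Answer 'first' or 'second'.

Converting both to JDN: 2378605 vs 2379143; the smaller is the first.

first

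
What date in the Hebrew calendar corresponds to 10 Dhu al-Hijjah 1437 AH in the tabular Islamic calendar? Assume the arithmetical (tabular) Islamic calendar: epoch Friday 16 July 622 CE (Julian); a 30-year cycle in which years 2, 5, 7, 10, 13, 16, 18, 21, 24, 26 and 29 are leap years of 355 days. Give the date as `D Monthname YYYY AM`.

Julian Day Number of the source date = 2457645.
Converting JDN 2457645 to the Hebrew calendar gives 10 Elul 5776 AM.

10 Elul 5776 AM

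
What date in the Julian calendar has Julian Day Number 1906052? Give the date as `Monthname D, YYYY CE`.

The proleptic Gregorian equivalent of JDN 1906052 is 29 June 506.
In the Julian calendar that day is June 27, 506 CE.

June 27, 506 CE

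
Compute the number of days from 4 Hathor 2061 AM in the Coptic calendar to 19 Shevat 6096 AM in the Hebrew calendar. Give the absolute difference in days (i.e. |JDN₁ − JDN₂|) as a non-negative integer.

First date → JDN 2577508; second date → JDN 2574298.
The interval is |2577508 − 2574298| = 3210 days.

3210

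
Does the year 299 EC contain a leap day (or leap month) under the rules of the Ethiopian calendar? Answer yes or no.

299 mod 4 = 3; in the Ethiopian calendar a year is leap when year mod 4 = 3, so it is a leap year.

yes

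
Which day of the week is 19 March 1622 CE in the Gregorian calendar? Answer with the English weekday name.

Saturday

Since JDN mod 7 = 5 (0 = Monday), the day is Saturday.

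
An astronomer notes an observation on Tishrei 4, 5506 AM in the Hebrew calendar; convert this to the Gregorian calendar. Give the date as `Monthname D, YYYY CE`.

Both dates share Julian Day Number 2358681; in the Gregorian calendar that is 30 September 1745 CE.

September 30, 1745 CE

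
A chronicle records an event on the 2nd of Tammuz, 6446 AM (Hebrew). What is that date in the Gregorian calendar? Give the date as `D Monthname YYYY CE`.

Both dates share Julian Day Number 2702268; in the Gregorian calendar that is 16 June 2686 CE.

16 June 2686 CE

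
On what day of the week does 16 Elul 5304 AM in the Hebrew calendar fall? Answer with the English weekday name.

Thursday

Equivalently 14 September 1544 Gregorian, JDN 2285251.
Since JDN mod 7 = 3 (0 = Monday), the day is Thursday.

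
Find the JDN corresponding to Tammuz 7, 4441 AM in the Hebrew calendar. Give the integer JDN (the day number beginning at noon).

1969973

In the proleptic Gregorian calendar the same day is 2 July 681.
JDN 2299161 is 15 October 1582 CE (Gregorian); the target day is −329188 days from there, so JDN = 1969973.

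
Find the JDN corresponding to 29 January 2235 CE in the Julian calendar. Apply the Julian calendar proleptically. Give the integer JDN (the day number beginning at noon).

2537420

Equivalently 13 February 2235 (Gregorian).
JDN 2451545 is 1 January 2000 CE (Gregorian); the target day is +85875 days from there, so JDN = 2537420.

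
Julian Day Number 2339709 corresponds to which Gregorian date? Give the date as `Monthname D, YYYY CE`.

JDN 2451545 is 1 Jan 2000; 2339709 is −111836 days from there.

October 20, 1693 CE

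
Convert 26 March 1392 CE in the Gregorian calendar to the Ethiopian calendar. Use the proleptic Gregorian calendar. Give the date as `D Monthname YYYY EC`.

22 Megabit 1384 EC

Both dates share Julian Day Number 2229563; in the Ethiopian calendar that is 22 Megabit 1384 EC.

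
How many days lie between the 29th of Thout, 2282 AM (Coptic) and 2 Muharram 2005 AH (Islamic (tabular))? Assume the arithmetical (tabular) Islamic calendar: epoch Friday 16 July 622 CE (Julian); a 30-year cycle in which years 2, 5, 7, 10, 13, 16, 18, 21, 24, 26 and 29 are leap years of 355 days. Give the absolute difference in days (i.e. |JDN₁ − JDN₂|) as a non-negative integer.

399

First date → JDN 2658193; second date → JDN 2658592.
The interval is |2658193 − 2658592| = 399 days.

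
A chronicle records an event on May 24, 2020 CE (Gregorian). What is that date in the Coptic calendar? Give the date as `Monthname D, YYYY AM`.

Julian Day Number of the source date = 2458994.
Converting JDN 2458994 to the Coptic calendar gives 16 Pashons 1736 AM.

Pashons 16, 1736 AM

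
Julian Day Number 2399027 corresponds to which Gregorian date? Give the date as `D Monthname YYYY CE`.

Counting from JDN 2299161 = 15 Oct 1582 gives an offset of 99866 days.

18 March 1856 CE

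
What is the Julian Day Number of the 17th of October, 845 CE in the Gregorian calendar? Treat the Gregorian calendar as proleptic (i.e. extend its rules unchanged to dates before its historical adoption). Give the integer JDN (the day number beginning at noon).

2029980

JDN 2299161 is 15 October 1582 CE (Gregorian); the target day is −269181 days from there, so JDN = 2029980.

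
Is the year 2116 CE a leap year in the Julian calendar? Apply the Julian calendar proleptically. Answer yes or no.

2116 mod 4 = 0, so it is a leap year in the Julian calendar.

yes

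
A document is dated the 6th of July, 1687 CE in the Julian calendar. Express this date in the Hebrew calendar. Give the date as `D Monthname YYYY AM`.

Julian Day Number of the source date = 2337421.
Converting JDN 2337421 to the Hebrew calendar gives 6 Av 5447 AM.

6 Av 5447 AM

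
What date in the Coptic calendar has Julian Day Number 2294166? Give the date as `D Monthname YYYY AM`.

The proleptic Gregorian equivalent of JDN 2294166 is 10 February 1569.
In the Coptic calendar that day is 6 Meshir 1285 AM.

6 Meshir 1285 AM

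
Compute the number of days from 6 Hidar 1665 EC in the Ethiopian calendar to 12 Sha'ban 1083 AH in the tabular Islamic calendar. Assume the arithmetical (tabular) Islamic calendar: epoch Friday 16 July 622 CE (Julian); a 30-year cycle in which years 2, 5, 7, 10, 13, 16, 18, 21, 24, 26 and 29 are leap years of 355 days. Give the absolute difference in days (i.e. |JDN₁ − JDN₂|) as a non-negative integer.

21

First date → JDN 2332062; second date → JDN 2332083.
The interval is |2332062 − 2332083| = 21 days.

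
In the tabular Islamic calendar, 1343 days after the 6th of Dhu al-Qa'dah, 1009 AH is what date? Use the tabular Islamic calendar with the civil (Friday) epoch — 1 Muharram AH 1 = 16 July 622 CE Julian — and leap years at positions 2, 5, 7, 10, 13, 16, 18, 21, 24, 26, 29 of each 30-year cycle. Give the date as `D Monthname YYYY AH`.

JDN of the 6th of Dhu al-Qa'dah, 1009 AH = 2305942.
2305942 + 1343 = 2307285.
JDN 2307285 in the tabular Islamic calendar is 20 Sha'ban 1013 AH.

20 Sha'ban 1013 AH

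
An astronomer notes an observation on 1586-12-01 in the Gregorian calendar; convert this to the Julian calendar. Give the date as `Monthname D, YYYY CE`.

November 21, 1586 CE

The Julian–Gregorian offset here is 10 days (Julian trailing).
1 December 1586 Gregorian − 10 days → 21 November 1586 Julian.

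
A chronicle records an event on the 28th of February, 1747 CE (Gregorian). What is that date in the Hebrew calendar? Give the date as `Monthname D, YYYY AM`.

Julian Day Number of the source date = 2359197.
Converting JDN 2359197 to the Hebrew calendar gives 18 Adar 5507 AM.

Adar 18, 5507 AM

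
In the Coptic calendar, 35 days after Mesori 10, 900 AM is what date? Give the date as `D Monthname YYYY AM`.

10 Thout 901 AM

Counting 35 days forward from JDN 2153729 reaches JDN 2153764, which is 10 Thout 901 AM.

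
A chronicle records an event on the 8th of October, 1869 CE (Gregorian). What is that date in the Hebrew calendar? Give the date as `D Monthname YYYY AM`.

Julian Day Number of the source date = 2403979.
Converting JDN 2403979 to the Hebrew calendar gives 3 Cheshvan 5630 AM.

3 Cheshvan 5630 AM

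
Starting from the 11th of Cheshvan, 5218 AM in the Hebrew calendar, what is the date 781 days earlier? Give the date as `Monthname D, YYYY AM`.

JDN of the 11th of Cheshvan, 5218 AM = 2253529.
2253529 − 781 = 2252748.
JDN 2252748 in the Hebrew calendar is Elul 26, 5215 AM.

Elul 26, 5215 AM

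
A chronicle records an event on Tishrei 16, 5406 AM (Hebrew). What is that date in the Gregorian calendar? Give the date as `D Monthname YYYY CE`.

Julian Day Number of the source date = 2322163.
Converting JDN 2322163 to the Gregorian calendar gives 6 October 1645 CE.

6 October 1645 CE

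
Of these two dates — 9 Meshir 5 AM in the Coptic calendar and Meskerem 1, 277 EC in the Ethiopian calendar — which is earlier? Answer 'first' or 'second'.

second

Converting both to JDN: 1826649 vs 1825030; the smaller is the second.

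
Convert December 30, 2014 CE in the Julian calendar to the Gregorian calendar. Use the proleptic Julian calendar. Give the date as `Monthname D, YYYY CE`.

The Julian–Gregorian offset here is 13 days (Julian trailing).
30 December 2014 Julian + 13 days → 12 January 2015 Gregorian.

January 12, 2015 CE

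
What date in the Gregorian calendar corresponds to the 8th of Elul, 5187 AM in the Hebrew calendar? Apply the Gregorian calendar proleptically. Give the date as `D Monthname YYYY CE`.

Julian Day Number of the source date = 2242512.
Converting JDN 2242512 to the Gregorian calendar gives 9 September 1427 CE.

9 September 1427 CE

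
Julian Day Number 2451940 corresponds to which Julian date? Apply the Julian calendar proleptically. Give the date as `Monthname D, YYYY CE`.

JDN 2451940 is 30 January 2001 in the Gregorian calendar.
In the Julian calendar that day is January 17, 2001 CE.

January 17, 2001 CE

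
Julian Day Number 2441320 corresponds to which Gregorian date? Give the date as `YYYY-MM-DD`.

JDN 2451545 is 1 Jan 2000; 2441320 is −10225 days from there.

1972-01-03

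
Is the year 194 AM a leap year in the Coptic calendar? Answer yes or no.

no

194 mod 4 = 2; in the Coptic calendar a year is leap when year mod 4 = 3, so it is a common year.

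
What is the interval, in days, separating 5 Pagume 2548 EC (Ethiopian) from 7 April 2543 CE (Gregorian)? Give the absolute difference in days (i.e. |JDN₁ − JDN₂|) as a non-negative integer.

4909

First date → JDN 2654877; second date → JDN 2649968.
The interval is |2654877 − 2649968| = 4909 days.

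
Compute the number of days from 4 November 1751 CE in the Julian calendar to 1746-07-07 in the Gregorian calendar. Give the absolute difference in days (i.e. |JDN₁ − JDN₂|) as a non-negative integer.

1957

First date → JDN 2360918; second date → JDN 2358961.
The interval is |2360918 − 2358961| = 1957 days.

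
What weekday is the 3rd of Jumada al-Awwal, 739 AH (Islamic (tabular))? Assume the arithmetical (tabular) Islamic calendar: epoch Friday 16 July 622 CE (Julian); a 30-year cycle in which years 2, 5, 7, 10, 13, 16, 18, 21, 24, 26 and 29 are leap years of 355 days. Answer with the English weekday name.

This is JDN 2210083 (25 November 1338 Gregorian).
2210083 ≡ 1 (mod 7); counting from Monday = 0 gives Tuesday.

Tuesday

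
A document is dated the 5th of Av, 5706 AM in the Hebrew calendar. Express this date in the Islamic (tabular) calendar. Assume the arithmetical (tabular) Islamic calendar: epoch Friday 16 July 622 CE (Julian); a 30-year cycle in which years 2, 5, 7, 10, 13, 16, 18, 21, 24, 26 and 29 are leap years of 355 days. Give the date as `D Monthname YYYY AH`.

The source date corresponds to 2 August 1946 in the Gregorian calendar (JDN 2432035).
That day falls on 4 Ramadan 1365 AH in the tabular Islamic calendar.

4 Ramadan 1365 AH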